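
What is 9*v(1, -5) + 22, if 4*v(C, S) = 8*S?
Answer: -68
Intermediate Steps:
v(C, S) = 2*S (v(C, S) = (8*S)/4 = 2*S)
9*v(1, -5) + 22 = 9*(2*(-5)) + 22 = 9*(-10) + 22 = -90 + 22 = -68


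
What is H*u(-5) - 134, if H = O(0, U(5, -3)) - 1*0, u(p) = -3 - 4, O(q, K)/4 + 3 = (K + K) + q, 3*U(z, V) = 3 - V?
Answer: -162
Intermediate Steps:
U(z, V) = 1 - V/3 (U(z, V) = (3 - V)/3 = 1 - V/3)
O(q, K) = -12 + 4*q + 8*K (O(q, K) = -12 + 4*((K + K) + q) = -12 + 4*(2*K + q) = -12 + 4*(q + 2*K) = -12 + (4*q + 8*K) = -12 + 4*q + 8*K)
u(p) = -7
H = 4 (H = (-12 + 4*0 + 8*(1 - ⅓*(-3))) - 1*0 = (-12 + 0 + 8*(1 + 1)) + 0 = (-12 + 0 + 8*2) + 0 = (-12 + 0 + 16) + 0 = 4 + 0 = 4)
H*u(-5) - 134 = 4*(-7) - 134 = -28 - 134 = -162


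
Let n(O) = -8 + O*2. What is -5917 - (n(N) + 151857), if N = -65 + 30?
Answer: -157696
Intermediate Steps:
N = -35
n(O) = -8 + 2*O
-5917 - (n(N) + 151857) = -5917 - ((-8 + 2*(-35)) + 151857) = -5917 - ((-8 - 70) + 151857) = -5917 - (-78 + 151857) = -5917 - 1*151779 = -5917 - 151779 = -157696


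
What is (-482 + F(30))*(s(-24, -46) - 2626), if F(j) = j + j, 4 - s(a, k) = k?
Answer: 1087072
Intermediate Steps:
s(a, k) = 4 - k
F(j) = 2*j
(-482 + F(30))*(s(-24, -46) - 2626) = (-482 + 2*30)*((4 - 1*(-46)) - 2626) = (-482 + 60)*((4 + 46) - 2626) = -422*(50 - 2626) = -422*(-2576) = 1087072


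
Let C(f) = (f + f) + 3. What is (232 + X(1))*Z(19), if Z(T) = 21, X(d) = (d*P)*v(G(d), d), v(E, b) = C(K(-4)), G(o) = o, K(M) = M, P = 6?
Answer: 4242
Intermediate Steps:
C(f) = 3 + 2*f (C(f) = 2*f + 3 = 3 + 2*f)
v(E, b) = -5 (v(E, b) = 3 + 2*(-4) = 3 - 8 = -5)
X(d) = -30*d (X(d) = (d*6)*(-5) = (6*d)*(-5) = -30*d)
(232 + X(1))*Z(19) = (232 - 30*1)*21 = (232 - 30)*21 = 202*21 = 4242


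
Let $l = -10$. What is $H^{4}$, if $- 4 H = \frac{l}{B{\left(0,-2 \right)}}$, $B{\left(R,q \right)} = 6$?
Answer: $\frac{625}{20736} \approx 0.030141$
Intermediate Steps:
$H = \frac{5}{12}$ ($H = - \frac{\left(-10\right) \frac{1}{6}}{4} = \left(- \frac{1}{4}\right) \left(- \frac{5}{3}\right) = \frac{5}{12} \approx 0.41667$)
$H^{4} = \left(\frac{5}{12}\right)^{4} = \frac{625}{20736}$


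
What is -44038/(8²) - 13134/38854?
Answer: -427973257/621664 ≈ -688.43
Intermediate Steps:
-44038/(8²) - 13134/38854 = -44038/64 - 13134*1/38854 = -44038*1/64 - 6567/19427 = -22019/32 - 6567/19427 = -427973257/621664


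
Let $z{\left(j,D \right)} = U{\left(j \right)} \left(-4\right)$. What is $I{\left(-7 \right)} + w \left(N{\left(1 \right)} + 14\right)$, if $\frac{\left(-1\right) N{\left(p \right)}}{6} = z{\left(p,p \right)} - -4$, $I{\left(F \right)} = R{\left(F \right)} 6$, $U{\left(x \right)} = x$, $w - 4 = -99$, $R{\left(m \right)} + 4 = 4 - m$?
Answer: $-1288$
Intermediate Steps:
$R{\left(m \right)} = - m$ ($R{\left(m \right)} = -4 - \left(-4 + m\right) = - m$)
$w = -95$ ($w = 4 - 99 = -95$)
$z{\left(j,D \right)} = - 4 j$ ($z{\left(j,D \right)} = j \left(-4\right) = - 4 j$)
$I{\left(F \right)} = - 6 F$ ($I{\left(F \right)} = - F 6 = - 6 F$)
$N{\left(p \right)} = -24 + 24 p$ ($N{\left(p \right)} = - 6 \left(- 4 p - -4\right) = - 6 \left(- 4 p + 4\right) = - 6 \left(4 - 4 p\right) = -24 + 24 p$)
$I{\left(-7 \right)} + w \left(N{\left(1 \right)} + 14\right) = \left(-6\right) \left(-7\right) - 95 \left(\left(-24 + 24 \cdot 1\right) + 14\right) = 42 - 95 \left(\left(-24 + 24\right) + 14\right) = 42 - 95 \left(0 + 14\right) = 42 - 1330 = -1288$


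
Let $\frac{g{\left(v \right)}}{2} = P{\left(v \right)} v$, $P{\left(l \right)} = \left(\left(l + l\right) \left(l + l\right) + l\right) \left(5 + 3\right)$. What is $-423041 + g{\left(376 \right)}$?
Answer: $3403911039$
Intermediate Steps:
$P{\left(l \right)} = 8 l + 32 l^{2}$ ($P{\left(l \right)} = \left(2 l 2 l + l\right) 8 = \left(4 l^{2} + l\right) 8 = \left(l + 4 l^{2}\right) 8 = 8 l + 32 l^{2}$)
$g{\left(v \right)} = 16 v^{2} \left(1 + 4 v\right)$ ($g{\left(v \right)} = 2 \cdot 8 v \left(1 + 4 v\right) v = 2 \cdot 8 v^{2} \left(1 + 4 v\right) = 16 v^{2} \left(1 + 4 v\right)$)
$-423041 + g{\left(376 \right)} = -423041 + 376^{2} \left(16 + 64 \cdot 376\right) = -423041 + 141376 \left(16 + 24064\right) = -423041 + 141376 \cdot 24080 = -423041 + 3404334080 = 3403911039$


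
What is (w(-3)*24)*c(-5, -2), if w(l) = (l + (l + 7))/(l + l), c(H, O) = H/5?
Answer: 4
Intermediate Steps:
c(H, O) = H/5 (c(H, O) = H*(1/5) = H/5)
w(l) = (7 + 2*l)/(2*l) (w(l) = (l + (7 + l))/((2*l)) = (7 + 2*l)*(1/(2*l)) = (7 + 2*l)/(2*l))
(w(-3)*24)*c(-5, -2) = (((7/2 - 3)/(-3))*24)*((1/5)*(-5)) = (-1/3*1/2*24)*(-1) = -1/6*24*(-1) = -4*(-1) = 4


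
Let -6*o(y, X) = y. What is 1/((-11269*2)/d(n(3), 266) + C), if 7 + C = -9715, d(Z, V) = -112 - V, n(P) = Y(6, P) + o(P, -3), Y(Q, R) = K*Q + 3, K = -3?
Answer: -189/1826189 ≈ -0.00010349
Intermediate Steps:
o(y, X) = -y/6
Y(Q, R) = 3 - 3*Q (Y(Q, R) = -3*Q + 3 = 3 - 3*Q)
n(P) = -15 - P/6 (n(P) = (3 - 3*6) - P/6 = (3 - 18) - P/6 = -15 - P/6)
C = -9722 (C = -7 - 9715 = -9722)
1/((-11269*2)/d(n(3), 266) + C) = 1/((-11269*2)/(-112 - 1*266) - 9722) = 1/(-22538/(-112 - 266) - 9722) = 1/(-22538/(-378) - 9722) = 1/(-22538*(-1/378) - 9722) = 1/(11269/189 - 9722) = 1/(-1826189/189) = -189/1826189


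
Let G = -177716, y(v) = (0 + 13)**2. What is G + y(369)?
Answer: -177547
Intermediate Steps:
y(v) = 169 (y(v) = 13**2 = 169)
G + y(369) = -177716 + 169 = -177547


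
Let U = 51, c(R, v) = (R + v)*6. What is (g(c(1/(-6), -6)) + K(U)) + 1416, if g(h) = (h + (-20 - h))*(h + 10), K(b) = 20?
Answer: 1976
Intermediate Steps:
c(R, v) = 6*R + 6*v
g(h) = -200 - 20*h (g(h) = -20*(10 + h) = -200 - 20*h)
(g(c(1/(-6), -6)) + K(U)) + 1416 = ((-200 - 20*(6/(-6) + 6*(-6))) + 20) + 1416 = ((-200 - 20*(6*(-⅙) - 36)) + 20) + 1416 = ((-200 - 20*(-1 - 36)) + 20) + 1416 = ((-200 - 20*(-37)) + 20) + 1416 = ((-200 + 740) + 20) + 1416 = (540 + 20) + 1416 = 560 + 1416 = 1976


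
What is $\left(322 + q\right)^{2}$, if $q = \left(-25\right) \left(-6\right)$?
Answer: $222784$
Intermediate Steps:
$q = 150$
$\left(322 + q\right)^{2} = \left(322 + 150\right)^{2} = 472^{2} = 222784$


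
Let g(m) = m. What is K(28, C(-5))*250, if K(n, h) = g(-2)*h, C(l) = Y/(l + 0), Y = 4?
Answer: 400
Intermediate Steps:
C(l) = 4/l (C(l) = 4/(l + 0) = 4/l)
K(n, h) = -2*h
K(28, C(-5))*250 = -8/(-5)*250 = -8*(-1)/5*250 = -2*(-4/5)*250 = (8/5)*250 = 400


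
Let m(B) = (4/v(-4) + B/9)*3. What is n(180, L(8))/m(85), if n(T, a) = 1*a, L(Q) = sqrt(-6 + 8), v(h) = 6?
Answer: 3*sqrt(2)/91 ≈ 0.046622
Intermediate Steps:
L(Q) = sqrt(2)
n(T, a) = a
m(B) = 2 + B/3 (m(B) = (4/6 + B/9)*3 = (4*(1/6) + B*(1/9))*3 = (2/3 + B/9)*3 = 2 + B/3)
n(180, L(8))/m(85) = sqrt(2)/(2 + (1/3)*85) = sqrt(2)/(2 + 85/3) = sqrt(2)/(91/3) = sqrt(2)*(3/91) = 3*sqrt(2)/91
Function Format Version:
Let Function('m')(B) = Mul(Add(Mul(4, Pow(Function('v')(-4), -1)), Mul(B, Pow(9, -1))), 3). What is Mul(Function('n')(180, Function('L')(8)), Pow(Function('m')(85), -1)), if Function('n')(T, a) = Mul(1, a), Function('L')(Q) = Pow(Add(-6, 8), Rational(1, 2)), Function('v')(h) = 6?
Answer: Mul(Rational(3, 91), Pow(2, Rational(1, 2))) ≈ 0.046622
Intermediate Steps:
Function('L')(Q) = Pow(2, Rational(1, 2))
Function('n')(T, a) = a
Function('m')(B) = Add(2, Mul(Rational(1, 3), B)) (Function('m')(B) = Mul(Add(Mul(4, Pow(6, -1)), Mul(B, Pow(9, -1))), 3) = Mul(Add(Mul(4, Rational(1, 6)), Mul(B, Rational(1, 9))), 3) = Mul(Add(Rational(2, 3), Mul(Rational(1, 9), B)), 3) = Add(2, Mul(Rational(1, 3), B)))
Mul(Function('n')(180, Function('L')(8)), Pow(Function('m')(85), -1)) = Mul(Pow(2, Rational(1, 2)), Pow(Add(2, Mul(Rational(1, 3), 85)), -1)) = Mul(Pow(2, Rational(1, 2)), Pow(Add(2, Rational(85, 3)), -1)) = Mul(Pow(2, Rational(1, 2)), Pow(Rational(91, 3), -1)) = Mul(Pow(2, Rational(1, 2)), Rational(3, 91)) = Mul(Rational(3, 91), Pow(2, Rational(1, 2)))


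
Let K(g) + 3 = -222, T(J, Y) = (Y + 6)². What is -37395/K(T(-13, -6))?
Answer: 831/5 ≈ 166.20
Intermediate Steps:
T(J, Y) = (6 + Y)²
K(g) = -225 (K(g) = -3 - 222 = -225)
-37395/K(T(-13, -6)) = -37395/(-225) = -37395*(-1/225) = 831/5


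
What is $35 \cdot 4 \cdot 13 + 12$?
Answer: $1832$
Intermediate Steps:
$35 \cdot 4 \cdot 13 + 12 = 35 \cdot 52 + 12 = 1820 + 12 = 1832$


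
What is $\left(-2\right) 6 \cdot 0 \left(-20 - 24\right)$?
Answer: $0$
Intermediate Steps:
$\left(-2\right) 6 \cdot 0 \left(-20 - 24\right) = \left(-12\right) 0 \left(-20 - 24\right) = 0 \left(-44\right) = 0$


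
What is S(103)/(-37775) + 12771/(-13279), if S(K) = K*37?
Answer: -533030794/501614225 ≈ -1.0626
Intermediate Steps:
S(K) = 37*K
S(103)/(-37775) + 12771/(-13279) = (37*103)/(-37775) + 12771/(-13279) = 3811*(-1/37775) + 12771*(-1/13279) = -3811/37775 - 12771/13279 = -533030794/501614225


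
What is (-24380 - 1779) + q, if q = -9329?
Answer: -35488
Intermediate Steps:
(-24380 - 1779) + q = (-24380 - 1779) - 9329 = -26159 - 9329 = -35488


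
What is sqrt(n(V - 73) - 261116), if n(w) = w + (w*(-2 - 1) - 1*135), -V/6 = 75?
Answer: I*sqrt(260205) ≈ 510.1*I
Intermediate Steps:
V = -450 (V = -6*75 = -450)
n(w) = -135 - 2*w (n(w) = w + (w*(-3) - 135) = w + (-3*w - 135) = w + (-135 - 3*w) = -135 - 2*w)
sqrt(n(V - 73) - 261116) = sqrt((-135 - 2*(-450 - 73)) - 261116) = sqrt((-135 - 2*(-523)) - 261116) = sqrt((-135 + 1046) - 261116) = sqrt(911 - 261116) = sqrt(-260205) = I*sqrt(260205)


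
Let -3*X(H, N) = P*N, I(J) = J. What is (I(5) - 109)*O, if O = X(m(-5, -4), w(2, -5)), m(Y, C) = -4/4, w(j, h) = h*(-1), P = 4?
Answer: 2080/3 ≈ 693.33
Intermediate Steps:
w(j, h) = -h
m(Y, C) = -1 (m(Y, C) = -4*¼ = -1)
X(H, N) = -4*N/3
O = -20/3 (O = -(-4)*(-5)/3 = -4/3*5 = -20/3 ≈ -6.6667)
(I(5) - 109)*O = (5 - 109)*(-20/3) = -104*(-20/3) = 2080/3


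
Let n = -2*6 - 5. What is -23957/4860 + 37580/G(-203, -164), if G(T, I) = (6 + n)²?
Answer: 179740003/588060 ≈ 305.65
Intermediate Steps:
n = -17 (n = -12 - 5 = -17)
G(T, I) = 121 (G(T, I) = (6 - 17)² = (-11)² = 121)
-23957/4860 + 37580/G(-203, -164) = -23957/4860 + 37580/121 = 179740003/588060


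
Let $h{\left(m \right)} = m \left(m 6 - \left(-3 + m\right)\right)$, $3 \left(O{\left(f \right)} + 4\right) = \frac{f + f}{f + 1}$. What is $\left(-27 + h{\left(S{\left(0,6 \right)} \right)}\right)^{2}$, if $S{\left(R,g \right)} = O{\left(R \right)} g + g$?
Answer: $2368521$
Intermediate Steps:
$O{\left(f \right)} = -4 + \frac{2 f}{3 \left(1 + f\right)}$ ($O{\left(f \right)} = -4 + \frac{\left(f + f\right) \frac{1}{f + 1}}{3} = -4 + \frac{2 f \frac{1}{1 + f}}{3} = -4 + \frac{2 f}{3 \left(1 + f\right)}$)
$S{\left(R,g \right)} = g + \frac{2 g \left(-6 - 5 R\right)}{3 \left(1 + R\right)}$ ($S{\left(R,g \right)} = \frac{2 \left(-6 - 5 R\right)}{3 \left(1 + R\right)} g + g = \frac{2 g \left(-6 - 5 R\right)}{3 \left(1 + R\right)} + g = g + \frac{2 g \left(-6 - 5 R\right)}{3 \left(1 + R\right)}$)
$h{\left(m \right)} = m \left(3 + 5 m\right)$ ($h{\left(m \right)} = m \left(6 m - \left(-3 + m\right)\right) = m \left(3 + 5 m\right)$)
$\left(-27 + h{\left(S{\left(0,6 \right)} \right)}\right)^{2} = \left(-27 + \frac{1}{3} \cdot 6 \frac{1}{1 + 0} \left(-9 - 0\right) \left(3 + 5 \cdot \frac{1}{3} \cdot 6 \frac{1}{1 + 0} \left(-9 - 0\right)\right)\right)^{2} = \left(-27 + \frac{1}{3} \cdot 6 \cdot 1^{-1} \left(-9 + 0\right) \left(3 + 5 \cdot \frac{1}{3} \cdot 6 \cdot 1^{-1} \left(-9 + 0\right)\right)\right)^{2} = \left(-27 + \frac{1}{3} \cdot 6 \cdot 1 \left(-9\right) \left(3 + 5 \cdot \frac{1}{3} \cdot 6 \cdot 1 \left(-9\right)\right)\right)^{2} = \left(-27 - 18 \left(3 + 5 \left(-18\right)\right)\right)^{2} = \left(-27 - 18 \left(3 - 90\right)\right)^{2} = \left(-27 - -1566\right)^{2} = \left(-27 + 1566\right)^{2} = 1539^{2} = 2368521$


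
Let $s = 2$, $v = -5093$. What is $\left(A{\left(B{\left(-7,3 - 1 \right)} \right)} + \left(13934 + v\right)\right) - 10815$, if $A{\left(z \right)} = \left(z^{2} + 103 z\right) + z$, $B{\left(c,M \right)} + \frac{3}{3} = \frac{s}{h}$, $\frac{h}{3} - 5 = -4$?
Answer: $- \frac{18077}{9} \approx -2008.6$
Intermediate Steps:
$h = 3$ ($h = 15 + 3 \left(-4\right) = 15 - 12 = 3$)
$B{\left(c,M \right)} = - \frac{1}{3}$ ($B{\left(c,M \right)} = -1 + \frac{2}{3} = - \frac{1}{3}$)
$A{\left(z \right)} = z^{2} + 104 z$
$\left(A{\left(B{\left(-7,3 - 1 \right)} \right)} + \left(13934 + v\right)\right) - 10815 = \left(- \frac{104 - \frac{1}{3}}{3} + \left(13934 - 5093\right)\right) - 10815 = \left(\left(- \frac{1}{3}\right) \frac{311}{3} + 8841\right) - 10815 = \left(- \frac{311}{9} + 8841\right) - 10815 = \frac{79258}{9} - 10815 = - \frac{18077}{9}$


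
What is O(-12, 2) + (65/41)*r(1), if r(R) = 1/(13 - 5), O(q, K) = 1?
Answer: 393/328 ≈ 1.1982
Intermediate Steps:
r(R) = ⅛ (r(R) = 1/8 = ⅛)
O(-12, 2) + (65/41)*r(1) = 1 + (65/41)*(⅛) = 1 + 65/328 = 393/328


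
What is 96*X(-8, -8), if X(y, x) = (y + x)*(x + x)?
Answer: 24576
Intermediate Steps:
X(y, x) = 2*x*(x + y) (X(y, x) = (x + y)*(2*x) = 2*x*(x + y))
96*X(-8, -8) = 96*(2*(-8)*(-8 - 8)) = 96*(2*(-8)*(-16)) = 96*256 = 24576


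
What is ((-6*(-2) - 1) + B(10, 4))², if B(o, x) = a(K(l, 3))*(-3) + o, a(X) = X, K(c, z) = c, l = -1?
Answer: 576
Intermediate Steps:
B(o, x) = 3 + o (B(o, x) = -1*(-3) + o = 3 + o)
((-6*(-2) - 1) + B(10, 4))² = ((-6*(-2) - 1) + (3 + 10))² = ((12 - 1) + 13)² = (11 + 13)² = 24² = 576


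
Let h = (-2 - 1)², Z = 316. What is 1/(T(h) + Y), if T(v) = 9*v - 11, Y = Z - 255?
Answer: 1/131 ≈ 0.0076336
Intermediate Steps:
h = 9 (h = (-3)² = 9)
Y = 61 (Y = 316 - 255 = 61)
T(v) = -11 + 9*v
1/(T(h) + Y) = 1/((-11 + 9*9) + 61) = 1/((-11 + 81) + 61) = 1/(70 + 61) = 1/131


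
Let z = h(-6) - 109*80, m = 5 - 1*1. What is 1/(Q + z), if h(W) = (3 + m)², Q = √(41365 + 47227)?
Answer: -8671/75097649 - 28*√113/75097649 ≈ -0.00011943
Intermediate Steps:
m = 4 (m = 5 - 1 = 4)
Q = 28*√113 (Q = √88592 = 28*√113 ≈ 297.64)
h(W) = 49 (h(W) = (3 + 4)² = 7² = 49)
z = -8671 (z = 49 - 109*80 = 49 - 8720 = -8671)
1/(Q + z) = 1/(28*√113 - 8671) = 1/(-8671 + 28*√113)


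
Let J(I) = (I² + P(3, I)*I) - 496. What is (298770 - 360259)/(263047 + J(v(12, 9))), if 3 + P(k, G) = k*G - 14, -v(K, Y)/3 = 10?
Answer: -61489/266661 ≈ -0.23059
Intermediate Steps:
v(K, Y) = -30 (v(K, Y) = -3*10 = -30)
P(k, G) = -17 + G*k (P(k, G) = -3 + (k*G - 14) = -3 + (G*k - 14) = -3 + (-14 + G*k) = -17 + G*k)
J(I) = -496 + I² + I*(-17 + 3*I) (J(I) = (I² + (-17 + I*3)*I) - 496 = (I² + (-17 + 3*I)*I) - 496 = (I² + I*(-17 + 3*I)) - 496 = -496 + I² + I*(-17 + 3*I))
(298770 - 360259)/(263047 + J(v(12, 9))) = (298770 - 360259)/(263047 + (-496 - 17*(-30) + 4*(-30)²)) = -61489/(263047 + (-496 + 510 + 4*900)) = -61489/(263047 + (-496 + 510 + 3600)) = -61489/(263047 + 3614) = -61489/266661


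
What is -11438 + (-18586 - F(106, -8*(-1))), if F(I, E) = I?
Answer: -30130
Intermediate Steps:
-11438 + (-18586 - F(106, -8*(-1))) = -11438 + (-18586 - 1*106) = -11438 + (-18586 - 106) = -11438 - 18692 = -30130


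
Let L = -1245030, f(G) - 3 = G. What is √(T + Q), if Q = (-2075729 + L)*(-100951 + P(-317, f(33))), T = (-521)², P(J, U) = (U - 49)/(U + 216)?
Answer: √591353454362069/42 ≈ 5.7899e+5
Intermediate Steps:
f(G) = 3 + G
P(J, U) = (-49 + U)/(216 + U)
T = 271441
Q = 84478996505735/252 (Q = (-2075729 - 1245030)*(-100951 + (-49 + (3 + 33))/(216 + (3 + 33))) = -3320759*(-100951 + (-49 + 36)/(216 + 36)) = -3320759*(-100951 - 13/252) = -3320759*(-25439665/252) = 84478996505735/252 ≈ 3.3523e+11)
√(T + Q) = √(271441 + 84478996505735/252) = √(84479064908867/252) = √591353454362069/42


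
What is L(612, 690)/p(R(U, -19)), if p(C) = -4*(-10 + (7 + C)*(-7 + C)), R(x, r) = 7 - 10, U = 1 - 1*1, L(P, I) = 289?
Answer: 289/200 ≈ 1.4450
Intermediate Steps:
U = 0 (U = 1 - 1 = 0)
R(x, r) = -3
p(C) = 40 - 4*(-7 + C)*(7 + C) (p(C) = -4*(-10 + (-7 + C)*(7 + C)) = 40 - 4*(-7 + C)*(7 + C))
L(612, 690)/p(R(U, -19)) = 289/(236 - 4*(-3)**2) = 289/(236 - 4*9) = 289/(236 - 36) = 289/200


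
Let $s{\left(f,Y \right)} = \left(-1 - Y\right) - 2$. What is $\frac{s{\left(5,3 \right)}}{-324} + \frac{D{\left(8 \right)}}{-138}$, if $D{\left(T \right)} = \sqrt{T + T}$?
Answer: $- \frac{13}{1242} \approx -0.010467$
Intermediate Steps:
$D{\left(T \right)} = \sqrt{2} \sqrt{T}$ ($D{\left(T \right)} = \sqrt{2 T} = \sqrt{2} \sqrt{T}$)
$s{\left(f,Y \right)} = -3 - Y$ ($s{\left(f,Y \right)} = \left(-1 - Y\right) - 2 = -3 - Y$)
$\frac{s{\left(5,3 \right)}}{-324} + \frac{D{\left(8 \right)}}{-138} = \frac{-3 - 3}{-324} + \frac{\sqrt{2} \sqrt{8}}{-138} = \left(-3 - 3\right) \left(- \frac{1}{324}\right) + \sqrt{2} \cdot 2 \sqrt{2} \left(- \frac{1}{138}\right) = \left(-6\right) \left(- \frac{1}{324}\right) + 4 \left(- \frac{1}{138}\right) = \frac{1}{54} - \frac{2}{69} = - \frac{13}{1242}$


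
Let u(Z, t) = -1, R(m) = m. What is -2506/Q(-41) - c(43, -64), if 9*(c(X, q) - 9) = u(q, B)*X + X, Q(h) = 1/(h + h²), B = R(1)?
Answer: -4109849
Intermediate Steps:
B = 1
c(X, q) = 9 (c(X, q) = 9 + (-X + X)/9 = 9 + (⅑)*0 = 9 + 0 = 9)
-2506/Q(-41) - c(43, -64) = -2506/(1/((-41)*(1 - 41))) - 1*9 = -2506/((-1/41/(-40))) - 9 = -2506/((-1/41*(-1/40))) - 9 = -2506/1/1640 - 9 = -2506*1640 - 9 = -4109840 - 9 = -4109849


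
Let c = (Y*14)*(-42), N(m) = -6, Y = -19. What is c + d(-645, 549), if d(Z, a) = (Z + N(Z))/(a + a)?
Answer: 4088735/366 ≈ 11171.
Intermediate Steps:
d(Z, a) = (-6 + Z)/(2*a) (d(Z, a) = (Z - 6)/(a + a) = (-6 + Z)/((2*a)) = (-6 + Z)*(1/(2*a)) = (-6 + Z)/(2*a))
c = 11172 (c = -19*14*(-42) = -266*(-42) = 11172)
c + d(-645, 549) = 11172 + (½)*(-6 - 645)/549 = 11172 + (½)*(1/549)*(-651) = 11172 - 217/366 = 4088735/366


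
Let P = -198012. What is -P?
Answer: 198012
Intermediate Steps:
-P = -1*(-198012) = 198012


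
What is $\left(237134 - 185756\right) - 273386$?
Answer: $-222008$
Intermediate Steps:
$\left(237134 - 185756\right) - 273386 = 51378 - 273386 = -222008$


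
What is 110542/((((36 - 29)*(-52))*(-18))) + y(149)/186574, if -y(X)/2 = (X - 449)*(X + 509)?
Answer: 5802748177/305608212 ≈ 18.988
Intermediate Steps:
y(X) = -2*(-449 + X)*(509 + X) (y(X) = -2*(X - 449)*(X + 509) = -2*(-449 + X)*(509 + X))
110542/((((36 - 29)*(-52))*(-18))) + y(149)/186574 = 110542/((((36 - 29)*(-52))*(-18))) + (457082 - 120*149 - 2*149²)/186574 = 110542/(((7*(-52))*(-18))) + (457082 - 17880 - 2*22201)*(1/186574) = 110542/((-364*(-18))) + (457082 - 17880 - 44402)*(1/186574) = 110542/6552 + 394800*(1/186574) = 110542*(1/6552) + 197400/93287 = 55271/3276 + 197400/93287 = 5802748177/305608212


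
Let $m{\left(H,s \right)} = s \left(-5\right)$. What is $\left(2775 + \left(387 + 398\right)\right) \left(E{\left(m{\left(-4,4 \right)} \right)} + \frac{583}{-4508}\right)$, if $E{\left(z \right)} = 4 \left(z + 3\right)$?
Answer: $- \frac{273343030}{1127} \approx -2.4254 \cdot 10^{5}$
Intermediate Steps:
$m{\left(H,s \right)} = - 5 s$
$E{\left(z \right)} = 12 + 4 z$ ($E{\left(z \right)} = 4 \left(3 + z\right) = 12 + 4 z$)
$\left(2775 + \left(387 + 398\right)\right) \left(E{\left(m{\left(-4,4 \right)} \right)} + \frac{583}{-4508}\right) = \left(2775 + \left(387 + 398\right)\right) \left(\left(12 + 4 \left(\left(-5\right) 4\right)\right) + \frac{583}{-4508}\right) = \left(2775 + 785\right) \left(\left(12 + 4 \left(-20\right)\right) + 583 \left(- \frac{1}{4508}\right)\right) = 3560 \left(\left(12 - 80\right) - \frac{583}{4508}\right) = 3560 \left(-68 - \frac{583}{4508}\right) = 3560 \left(- \frac{307127}{4508}\right) = - \frac{273343030}{1127}$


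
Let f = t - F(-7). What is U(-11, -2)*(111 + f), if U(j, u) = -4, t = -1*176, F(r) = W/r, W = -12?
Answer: 1868/7 ≈ 266.86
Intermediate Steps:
F(r) = -12/r
t = -176
f = -1244/7 (f = -176 - (-12)/(-7) = -176 - (-12)*(-1)/7 = -176 - 1*12/7 = -176 - 12/7 = -1244/7 ≈ -177.71)
U(-11, -2)*(111 + f) = -4*(111 - 1244/7) = -4*(-467/7) = 1868/7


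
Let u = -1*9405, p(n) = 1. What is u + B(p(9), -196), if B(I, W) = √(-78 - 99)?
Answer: -9405 + I*√177 ≈ -9405.0 + 13.304*I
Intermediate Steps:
B(I, W) = I*√177 (B(I, W) = √(-177) = I*√177)
u = -9405
u + B(p(9), -196) = -9405 + I*√177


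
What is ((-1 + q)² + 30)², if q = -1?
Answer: 1156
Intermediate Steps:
((-1 + q)² + 30)² = ((-1 - 1)² + 30)² = ((-2)² + 30)² = (4 + 30)² = 34² = 1156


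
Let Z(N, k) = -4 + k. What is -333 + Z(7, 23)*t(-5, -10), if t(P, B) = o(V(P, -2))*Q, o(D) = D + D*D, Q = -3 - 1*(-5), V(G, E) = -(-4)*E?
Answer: 1795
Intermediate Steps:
V(G, E) = 4*E
Q = 2 (Q = -3 + 5 = 2)
o(D) = D + D**2
t(P, B) = 112 (t(P, B) = ((4*(-2))*(1 + 4*(-2)))*2 = -8*(1 - 8)*2 = -8*(-7)*2 = 56*2 = 112)
-333 + Z(7, 23)*t(-5, -10) = -333 + (-4 + 23)*112 = -333 + 19*112 = -333 + 2128 = 1795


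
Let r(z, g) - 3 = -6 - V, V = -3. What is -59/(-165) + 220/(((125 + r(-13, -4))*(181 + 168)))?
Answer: 104407/287925 ≈ 0.36262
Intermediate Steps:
r(z, g) = 0 (r(z, g) = 3 + (-6 - 1*(-3)) = 3 + (-6 + 3) = 3 - 3 = 0)
-59/(-165) + 220/(((125 + r(-13, -4))*(181 + 168))) = -59/(-165) + 220/(((125 + 0)*(181 + 168))) = -59*(-1/165) + 220/((125*349)) = 59/165 + 220/43625 = 59/165 + 220*(1/43625) = 59/165 + 44/8725 = 104407/287925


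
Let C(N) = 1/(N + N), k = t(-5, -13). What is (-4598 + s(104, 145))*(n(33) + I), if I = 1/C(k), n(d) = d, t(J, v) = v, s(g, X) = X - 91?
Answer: -31808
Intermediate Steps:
s(g, X) = -91 + X
k = -13
C(N) = 1/(2*N)
I = -26 (I = 1/((½)/(-13)) = 1/((½)*(-1/13)) = 1/(-1/26) = -26)
(-4598 + s(104, 145))*(n(33) + I) = (-4598 + (-91 + 145))*(33 - 26) = (-4598 + 54)*7 = -4544*7 = -31808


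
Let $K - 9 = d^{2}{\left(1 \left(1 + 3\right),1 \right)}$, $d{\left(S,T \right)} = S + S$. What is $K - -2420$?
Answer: $2493$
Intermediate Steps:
$d{\left(S,T \right)} = 2 S$
$K = 73$ ($K = 9 + \left(2 \cdot 1 \left(1 + 3\right)\right)^{2} = 9 + \left(2 \cdot 1 \cdot 4\right)^{2} = 9 + \left(2 \cdot 4\right)^{2} = 9 + 8^{2} = 9 + 64 = 73$)
$K - -2420 = 73 - -2420 = 73 + 2420 = 2493$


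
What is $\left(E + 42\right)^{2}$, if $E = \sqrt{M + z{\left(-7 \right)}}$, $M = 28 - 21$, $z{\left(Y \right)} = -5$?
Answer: $\left(42 + \sqrt{2}\right)^{2} \approx 1884.8$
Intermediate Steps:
$M = 7$ ($M = 28 - 21 = 7$)
$E = \sqrt{2}$ ($E = \sqrt{7 - 5} = \sqrt{2} \approx 1.4142$)
$\left(E + 42\right)^{2} = \left(\sqrt{2} + 42\right)^{2} = \left(42 + \sqrt{2}\right)^{2}$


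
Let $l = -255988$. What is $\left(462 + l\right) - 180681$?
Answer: $-436207$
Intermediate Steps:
$\left(462 + l\right) - 180681 = \left(462 - 255988\right) - 180681 = -255526 - 180681 = -436207$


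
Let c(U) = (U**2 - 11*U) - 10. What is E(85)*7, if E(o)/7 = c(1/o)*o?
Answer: -3586016/85 ≈ -42188.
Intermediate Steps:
c(U) = -10 + U**2 - 11*U
E(o) = 7*o*(-10 + o**(-2) - 11/o) (E(o) = 7*((-10 + (1/o)**2 - 11/o)*o) = 7*((-10 + o**(-2) - 11/o)*o) = 7*(o*(-10 + o**(-2) - 11/o)) = 7*o*(-10 + o**(-2) - 11/o))
E(85)*7 = (-77 - 70*85 + 7/85)*7 = (-77 - 5950 + 7*(1/85))*7 = (-77 - 5950 + 7/85)*7 = -512288/85*7 = -3586016/85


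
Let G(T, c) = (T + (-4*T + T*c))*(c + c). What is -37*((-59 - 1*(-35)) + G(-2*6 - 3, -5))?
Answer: 45288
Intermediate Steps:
G(T, c) = 2*c*(-3*T + T*c) (G(T, c) = (-3*T + T*c)*(2*c) = 2*c*(-3*T + T*c))
-37*((-59 - 1*(-35)) + G(-2*6 - 3, -5)) = -37*((-59 - 1*(-35)) + 2*(-2*6 - 3)*(-5)*(-3 - 5)) = -37*((-59 + 35) + 2*(-12 - 3)*(-5)*(-8)) = -37*(-24 + 2*(-15)*(-5)*(-8)) = -37*(-24 - 1200) = -37*(-1224) = 45288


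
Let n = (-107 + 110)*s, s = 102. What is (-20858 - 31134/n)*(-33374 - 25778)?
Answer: 63230352944/51 ≈ 1.2398e+9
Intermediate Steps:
n = 306 (n = (-107 + 110)*102 = 3*102 = 306)
(-20858 - 31134/n)*(-33374 - 25778) = (-20858 - 31134/306)*(-33374 - 25778) = (-20858 - 31134*1/306)*(-59152) = (-20858 - 5189/51)*(-59152) = -1068947/51*(-59152) = 63230352944/51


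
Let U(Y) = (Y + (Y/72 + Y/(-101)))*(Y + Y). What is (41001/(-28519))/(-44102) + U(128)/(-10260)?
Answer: -6264548497027/1953723671730 ≈ -3.2065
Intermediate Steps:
U(Y) = 7301*Y**2/3636 (U(Y) = (Y + (Y*(1/72) + Y*(-1/101)))*(2*Y) = (Y + (Y/72 - Y/101))*(2*Y) = (Y + 29*Y/7272)*(2*Y) = (7301*Y/7272)*(2*Y) = 7301*Y**2/3636)
(41001/(-28519))/(-44102) + U(128)/(-10260) = (41001/(-28519))/(-44102) + ((7301/3636)*128**2)/(-10260) = (41001*(-1/28519))*(-1/44102) + ((7301/3636)*16384)*(-1/10260) = -519/361*(-1/44102) + (29904896/909)*(-1/10260) = 519/15920822 - 7476224/2331585 = -6264548497027/1953723671730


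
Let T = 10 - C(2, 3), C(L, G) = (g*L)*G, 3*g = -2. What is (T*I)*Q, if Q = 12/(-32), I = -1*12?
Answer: 63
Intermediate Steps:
g = -⅔ (g = (⅓)*(-2) = -⅔ ≈ -0.66667)
I = -12
C(L, G) = -2*G*L/3 (C(L, G) = (-2*L/3)*G = -2*G*L/3)
Q = -3/8 (Q = 12*(-1/32) = -3/8 ≈ -0.37500)
T = 14 (T = 10 - (-2)*3*2/3 = 10 - 1*(-4) = 10 + 4 = 14)
(T*I)*Q = (14*(-12))*(-3/8) = -168*(-3/8) = 63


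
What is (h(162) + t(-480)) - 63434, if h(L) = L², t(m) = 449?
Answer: -36741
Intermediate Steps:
(h(162) + t(-480)) - 63434 = (162² + 449) - 63434 = (26244 + 449) - 63434 = 26693 - 63434 = -36741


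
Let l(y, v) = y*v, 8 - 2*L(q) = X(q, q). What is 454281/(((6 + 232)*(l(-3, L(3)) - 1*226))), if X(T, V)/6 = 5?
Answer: -454281/45934 ≈ -9.8899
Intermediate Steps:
X(T, V) = 30 (X(T, V) = 6*5 = 30)
L(q) = -11 (L(q) = 4 - 1/2*30 = 4 - 15 = -11)
l(y, v) = v*y
454281/(((6 + 232)*(l(-3, L(3)) - 1*226))) = 454281/(((6 + 232)*(-11*(-3) - 1*226))) = 454281/((238*(33 - 226))) = 454281/((238*(-193))) = 454281/(-45934) = 454281*(-1/45934) = -454281/45934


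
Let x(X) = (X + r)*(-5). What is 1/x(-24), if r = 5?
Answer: 1/95 ≈ 0.010526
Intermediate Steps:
x(X) = -25 - 5*X (x(X) = (X + 5)*(-5) = (5 + X)*(-5) = -25 - 5*X)
1/x(-24) = 1/(-25 - 5*(-24)) = 1/(-25 + 120) = 1/95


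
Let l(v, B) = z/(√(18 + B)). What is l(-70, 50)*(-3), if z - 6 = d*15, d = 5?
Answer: -243*√17/34 ≈ -29.468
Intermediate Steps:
z = 81 (z = 6 + 5*15 = 6 + 75 = 81)
l(v, B) = 81/√(18 + B) (l(v, B) = 81/(√(18 + B)) = 81/√(18 + B))
l(-70, 50)*(-3) = (81/√(18 + 50))*(-3) = (81/√68)*(-3) = (81*(√17/34))*(-3) = (81*√17/34)*(-3) = -243*√17/34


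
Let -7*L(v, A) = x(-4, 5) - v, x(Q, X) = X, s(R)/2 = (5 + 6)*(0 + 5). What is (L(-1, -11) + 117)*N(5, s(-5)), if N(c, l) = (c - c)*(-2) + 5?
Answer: 4065/7 ≈ 580.71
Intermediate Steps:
s(R) = 110 (s(R) = 2*((5 + 6)*(0 + 5)) = 2*(11*5) = 2*55 = 110)
N(c, l) = 5 (N(c, l) = 0*(-2) + 5 = 0 + 5 = 5)
L(v, A) = -5/7 + v/7 (L(v, A) = -(5 - v)/7 = -5/7 + v/7)
(L(-1, -11) + 117)*N(5, s(-5)) = ((-5/7 + (⅐)*(-1)) + 117)*5 = ((-5/7 - ⅐) + 117)*5 = (-6/7 + 117)*5 = (813/7)*5 = 4065/7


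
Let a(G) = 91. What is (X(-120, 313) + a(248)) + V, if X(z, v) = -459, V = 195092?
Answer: 194724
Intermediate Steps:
(X(-120, 313) + a(248)) + V = (-459 + 91) + 195092 = -368 + 195092 = 194724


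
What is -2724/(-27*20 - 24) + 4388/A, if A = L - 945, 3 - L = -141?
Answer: -24409/37647 ≈ -0.64837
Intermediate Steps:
L = 144 (L = 3 - 1*(-141) = 3 + 141 = 144)
A = -801 (A = 144 - 945 = -801)
-2724/(-27*20 - 24) + 4388/A = -2724/(-27*20 - 24) + 4388/(-801) = -2724/(-540 - 24) + 4388*(-1/801) = -2724/(-564) - 4388/801 = -2724*(-1/564) - 4388/801 = 227/47 - 4388/801 = -24409/37647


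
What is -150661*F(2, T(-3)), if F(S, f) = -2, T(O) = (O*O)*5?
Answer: 301322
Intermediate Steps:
T(O) = 5*O**2 (T(O) = O**2*5 = 5*O**2)
-150661*F(2, T(-3)) = -150661*(-2) = 301322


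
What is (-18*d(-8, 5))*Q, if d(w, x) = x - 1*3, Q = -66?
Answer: 2376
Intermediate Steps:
d(w, x) = -3 + x (d(w, x) = x - 3 = -3 + x)
(-18*d(-8, 5))*Q = -18*(-3 + 5)*(-66) = -18*2*(-66) = -36*(-66) = 2376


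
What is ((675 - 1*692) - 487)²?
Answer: 254016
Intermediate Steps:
((675 - 1*692) - 487)² = ((675 - 692) - 487)² = (-17 - 487)² = (-504)² = 254016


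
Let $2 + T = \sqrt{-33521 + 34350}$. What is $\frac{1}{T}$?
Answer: $\frac{2}{825} + \frac{\sqrt{829}}{825} \approx 0.037324$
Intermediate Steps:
$T = -2 + \sqrt{829}$ ($T = -2 + \sqrt{-33521 + 34350} = -2 + \sqrt{829} \approx 26.792$)
$\frac{1}{T} = \frac{1}{-2 + \sqrt{829}}$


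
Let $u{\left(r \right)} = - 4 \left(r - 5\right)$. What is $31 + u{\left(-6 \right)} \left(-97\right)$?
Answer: $-4237$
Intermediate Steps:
$u{\left(r \right)} = 20 - 4 r$ ($u{\left(r \right)} = - 4 \left(-5 + r\right) = 20 - 4 r$)
$31 + u{\left(-6 \right)} \left(-97\right) = 31 + \left(20 - -24\right) \left(-97\right) = 31 + \left(20 + 24\right) \left(-97\right) = 31 + 44 \left(-97\right) = 31 - 4268 = -4237$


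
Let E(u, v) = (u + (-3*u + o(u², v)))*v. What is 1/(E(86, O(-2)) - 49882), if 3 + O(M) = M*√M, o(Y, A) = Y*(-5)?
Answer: -I/(-61574*I + 74304*√2) ≈ 4.151e-6 - 7.0841e-6*I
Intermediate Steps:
o(Y, A) = -5*Y
O(M) = -3 + M^(3/2) (O(M) = -3 + M*√M = -3 + M^(3/2))
E(u, v) = v*(-5*u² - 2*u) (E(u, v) = (u + (-3*u - 5*u²))*v = (u + (-5*u² - 3*u))*v = (-5*u² - 2*u)*v = v*(-5*u² - 2*u))
1/(E(86, O(-2)) - 49882) = 1/(-1*86*(-3 + (-2)^(3/2))*(2 + 5*86) - 49882) = 1/(-1*86*(-3 - 2*I*√2)*(2 + 430) - 49882) = 1/(-1*86*(-3 - 2*I*√2)*432 - 49882) = 1/((111456 + 74304*I*√2) - 49882) = 1/(61574 + 74304*I*√2)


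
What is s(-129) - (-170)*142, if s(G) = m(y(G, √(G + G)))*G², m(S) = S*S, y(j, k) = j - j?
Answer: 24140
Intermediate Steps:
y(j, k) = 0
m(S) = S²
s(G) = 0 (s(G) = 0²*G² = 0*G² = 0)
s(-129) - (-170)*142 = 0 - (-170)*142 = 0 - 1*(-24140) = 0 + 24140 = 24140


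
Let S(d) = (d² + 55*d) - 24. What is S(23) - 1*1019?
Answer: 751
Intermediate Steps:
S(d) = -24 + d² + 55*d
S(23) - 1*1019 = (-24 + 23² + 55*23) - 1*1019 = (-24 + 529 + 1265) - 1019 = 1770 - 1019 = 751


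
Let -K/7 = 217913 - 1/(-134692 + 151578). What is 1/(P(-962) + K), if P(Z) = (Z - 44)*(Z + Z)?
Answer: 16886/6925843565 ≈ 2.4381e-6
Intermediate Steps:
P(Z) = 2*Z*(-44 + Z) (P(Z) = (-44 + Z)*(2*Z) = 2*Z*(-44 + Z))
K = -25757752419/16886 (K = -7*(217913 - 1/(-134692 + 151578)) = -7*(217913 - 1/16886) = -7*3679678917/16886 = -25757752419/16886 ≈ -1.5254e+6)
1/(P(-962) + K) = 1/(2*(-962)*(-44 - 962) - 25757752419/16886) = 1/(2*(-962)*(-1006) - 25757752419/16886) = 1/(1935544 - 25757752419/16886) = 1/(6925843565/16886) = 16886/6925843565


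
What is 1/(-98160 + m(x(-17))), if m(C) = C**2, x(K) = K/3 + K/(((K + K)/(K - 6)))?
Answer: -36/3523151 ≈ -1.0218e-5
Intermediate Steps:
x(K) = -3 + 5*K/6 (x(K) = K*(1/3) + K/(((2*K)/(-6 + K))) = K/3 + K/((2*K/(-6 + K))) = K/3 + K*((-6 + K)/(2*K)) = K/3 + (-3 + K/2) = -3 + 5*K/6)
1/(-98160 + m(x(-17))) = 1/(-98160 + (-3 + (5/6)*(-17))**2) = 1/(-98160 + (-3 - 85/6)**2) = 1/(-98160 + (-103/6)**2) = 1/(-98160 + 10609/36) = 1/(-3523151/36) = -36/3523151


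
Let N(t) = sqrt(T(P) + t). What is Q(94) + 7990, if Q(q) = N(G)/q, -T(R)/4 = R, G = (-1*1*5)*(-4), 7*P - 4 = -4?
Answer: 7990 + sqrt(5)/47 ≈ 7990.0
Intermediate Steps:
P = 0 (P = 4/7 + (1/7)*(-4) = 4/7 - 4/7 = 0)
G = 20 (G = -1*5*(-4) = -5*(-4) = 20)
T(R) = -4*R
N(t) = sqrt(t) (N(t) = sqrt(-4*0 + t) = sqrt(0 + t) = sqrt(t))
Q(q) = 2*sqrt(5)/q (Q(q) = sqrt(20)/q = (2*sqrt(5))/q = 2*sqrt(5)/q)
Q(94) + 7990 = 2*sqrt(5)/94 + 7990 = 2*sqrt(5)*(1/94) + 7990 = sqrt(5)/47 + 7990 = 7990 + sqrt(5)/47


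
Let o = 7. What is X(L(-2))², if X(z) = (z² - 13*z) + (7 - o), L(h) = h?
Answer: 900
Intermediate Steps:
X(z) = z² - 13*z (X(z) = (z² - 13*z) + (7 - 1*7) = (z² - 13*z) + (7 - 7) = (z² - 13*z) + 0 = z² - 13*z)
X(L(-2))² = (-2*(-13 - 2))² = (-2*(-15))² = 30² = 900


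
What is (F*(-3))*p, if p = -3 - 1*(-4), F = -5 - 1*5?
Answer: 30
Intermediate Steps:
F = -10 (F = -5 - 5 = -10)
p = 1 (p = -3 + 4 = 1)
(F*(-3))*p = -10*(-3)*1 = 30*1 = 30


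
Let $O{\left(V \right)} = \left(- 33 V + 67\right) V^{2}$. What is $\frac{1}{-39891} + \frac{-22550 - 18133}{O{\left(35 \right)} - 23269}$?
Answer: $\frac{540509828}{18031649493} \approx 0.029976$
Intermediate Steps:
$O{\left(V \right)} = V^{2} \left(67 - 33 V\right)$ ($O{\left(V \right)} = \left(67 - 33 V\right) V^{2} = V^{2} \left(67 - 33 V\right)$)
$\frac{1}{-39891} + \frac{-22550 - 18133}{O{\left(35 \right)} - 23269} = \frac{1}{-39891} + \frac{-22550 - 18133}{35^{2} \left(67 - 1155\right) - 23269} = - \frac{1}{39891} - \frac{40683}{1225 \left(67 - 1155\right) - 23269} = - \frac{1}{39891} - \frac{40683}{1225 \left(-1088\right) - 23269} = - \frac{1}{39891} - \frac{40683}{-1332800 - 23269} = - \frac{1}{39891} - \frac{40683}{-1356069} = - \frac{1}{39891} - - \frac{13561}{452023} = - \frac{1}{39891} + \frac{13561}{452023} = \frac{540509828}{18031649493}$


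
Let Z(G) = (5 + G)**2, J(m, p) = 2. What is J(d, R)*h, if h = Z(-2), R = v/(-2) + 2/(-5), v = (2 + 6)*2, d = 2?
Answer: 18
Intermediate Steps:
v = 16 (v = 8*2 = 16)
R = -42/5 (R = 16/(-2) + 2/(-5) = 16*(-1/2) + 2*(-1/5) = -8 - 2/5 = -42/5 ≈ -8.4000)
h = 9 (h = (5 - 2)**2 = 3**2 = 9)
J(d, R)*h = 2*9 = 18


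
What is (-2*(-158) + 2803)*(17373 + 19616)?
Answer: 115368691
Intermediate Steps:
(-2*(-158) + 2803)*(17373 + 19616) = (316 + 2803)*36989 = 3119*36989 = 115368691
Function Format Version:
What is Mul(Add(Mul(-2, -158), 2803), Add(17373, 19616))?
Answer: 115368691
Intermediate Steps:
Mul(Add(Mul(-2, -158), 2803), Add(17373, 19616)) = Mul(Add(316, 2803), 36989) = Mul(3119, 36989) = 115368691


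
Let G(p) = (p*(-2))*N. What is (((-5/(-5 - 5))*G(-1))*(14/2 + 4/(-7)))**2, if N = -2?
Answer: 8100/49 ≈ 165.31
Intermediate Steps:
G(p) = 4*p (G(p) = (p*(-2))*(-2) = -2*p*(-2) = 4*p)
(((-5/(-5 - 5))*G(-1))*(14/2 + 4/(-7)))**2 = (((-5/(-5 - 5))*(4*(-1)))*(14/2 + 4/(-7)))**2 = ((-5/(-10)*(-4))*(14*(1/2) + 4*(-1/7)))**2 = ((-5*(-1/10)*(-4))*(7 - 4/7))**2 = (((1/2)*(-4))*(45/7))**2 = (-2*45/7)**2 = (-90/7)**2 = 8100/49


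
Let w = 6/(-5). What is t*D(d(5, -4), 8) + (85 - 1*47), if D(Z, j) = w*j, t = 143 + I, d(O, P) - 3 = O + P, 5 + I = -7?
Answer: -6098/5 ≈ -1219.6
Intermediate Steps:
I = -12 (I = -5 - 7 = -12)
w = -6/5 (w = 6*(-1/5) = -6/5 ≈ -1.2000)
d(O, P) = 3 + O + P (d(O, P) = 3 + (O + P) = 3 + O + P)
t = 131 (t = 143 - 12 = 131)
D(Z, j) = -6*j/5
t*D(d(5, -4), 8) + (85 - 1*47) = 131*(-6/5*8) + (85 - 1*47) = 131*(-48/5) + (85 - 47) = -6288/5 + 38 = -6098/5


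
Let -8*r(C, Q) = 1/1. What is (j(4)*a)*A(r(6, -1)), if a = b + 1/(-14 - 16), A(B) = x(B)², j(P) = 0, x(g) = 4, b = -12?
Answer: 0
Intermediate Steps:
r(C, Q) = -⅛ (r(C, Q) = -⅛/1 = -⅛*1 = -⅛)
A(B) = 16 (A(B) = 4² = 16)
a = -361/30 (a = -12 + 1/(-14 - 16) = -12 + 1/(-30) = -12 - 1/30 = -361/30 ≈ -12.033)
(j(4)*a)*A(r(6, -1)) = (0*(-361/30))*16 = 0*16 = 0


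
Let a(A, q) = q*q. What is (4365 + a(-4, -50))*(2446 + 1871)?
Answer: 29636205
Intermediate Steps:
a(A, q) = q²
(4365 + a(-4, -50))*(2446 + 1871) = (4365 + (-50)²)*(2446 + 1871) = (4365 + 2500)*4317 = 6865*4317 = 29636205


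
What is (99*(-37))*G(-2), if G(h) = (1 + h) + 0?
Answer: 3663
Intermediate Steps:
G(h) = 1 + h
(99*(-37))*G(-2) = (99*(-37))*(1 - 2) = -3663*(-1) = 3663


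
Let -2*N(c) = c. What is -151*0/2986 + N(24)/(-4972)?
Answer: 3/1243 ≈ 0.0024135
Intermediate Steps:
N(c) = -c/2
-151*0/2986 + N(24)/(-4972) = -151*0/2986 - ½*24/(-4972) = 0*(1/2986) - 12*(-1/4972) = 0 + 3/1243 = 3/1243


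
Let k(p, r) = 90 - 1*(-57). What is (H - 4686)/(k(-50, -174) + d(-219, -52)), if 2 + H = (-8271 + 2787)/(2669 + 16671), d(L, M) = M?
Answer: -22667851/459325 ≈ -49.350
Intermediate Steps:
k(p, r) = 147 (k(p, r) = 90 + 57 = 147)
H = -11041/4835 (H = -2 + (-8271 + 2787)/(2669 + 16671) = -2 - 5484/19340 = -2 - 5484*1/19340 = -2 - 1371/4835 = -11041/4835 ≈ -2.2836)
(H - 4686)/(k(-50, -174) + d(-219, -52)) = (-11041/4835 - 4686)/(147 - 52) = -22667851/4835/95 = -22667851/4835*1/95 = -22667851/459325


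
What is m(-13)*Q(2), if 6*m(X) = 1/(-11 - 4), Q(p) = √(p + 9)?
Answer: -√11/90 ≈ -0.036851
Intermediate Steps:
Q(p) = √(9 + p)
m(X) = -1/90 (m(X) = 1/(6*(-11 - 4)) = (⅙)/(-15) = (⅙)*(-1/15) = -1/90)
m(-13)*Q(2) = -√(9 + 2)/90 = -√11/90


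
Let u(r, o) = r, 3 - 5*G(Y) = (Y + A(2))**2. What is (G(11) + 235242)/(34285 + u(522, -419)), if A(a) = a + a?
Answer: 1175988/174035 ≈ 6.7572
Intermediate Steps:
A(a) = 2*a
G(Y) = 3/5 - (4 + Y)**2/5 (G(Y) = 3/5 - (Y + 2*2)**2/5 = 3/5 - (Y + 4)**2/5 = 3/5 - (4 + Y)**2/5)
(G(11) + 235242)/(34285 + u(522, -419)) = ((3/5 - (4 + 11)**2/5) + 235242)/(34285 + 522) = ((3/5 - 1/5*15**2) + 235242)/34807 = ((3/5 - 1/5*225) + 235242)*(1/34807) = ((3/5 - 45) + 235242)*(1/34807) = (-222/5 + 235242)*(1/34807) = (1175988/5)*(1/34807) = 1175988/174035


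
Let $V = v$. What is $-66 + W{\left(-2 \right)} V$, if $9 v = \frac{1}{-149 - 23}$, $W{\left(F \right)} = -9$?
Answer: $- \frac{11351}{172} \approx -65.994$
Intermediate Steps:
$v = - \frac{1}{1548}$ ($v = \frac{1}{9 \left(-149 - 23\right)} = \frac{1}{9 \left(-172\right)} = \frac{1}{9} \left(- \frac{1}{172}\right) = - \frac{1}{1548} \approx -0.000646$)
$V = - \frac{1}{1548} \approx -0.000646$
$-66 + W{\left(-2 \right)} V = -66 - - \frac{1}{172} = -66 + \frac{1}{172} = - \frac{11351}{172}$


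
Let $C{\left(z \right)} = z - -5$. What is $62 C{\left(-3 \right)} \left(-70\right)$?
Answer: $-8680$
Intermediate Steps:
$C{\left(z \right)} = 5 + z$ ($C{\left(z \right)} = z + 5 = 5 + z$)
$62 C{\left(-3 \right)} \left(-70\right) = 62 \left(5 - 3\right) \left(-70\right) = 62 \cdot 2 \left(-70\right) = 124 \left(-70\right) = -8680$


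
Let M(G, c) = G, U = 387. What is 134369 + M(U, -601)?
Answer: 134756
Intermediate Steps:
134369 + M(U, -601) = 134369 + 387 = 134756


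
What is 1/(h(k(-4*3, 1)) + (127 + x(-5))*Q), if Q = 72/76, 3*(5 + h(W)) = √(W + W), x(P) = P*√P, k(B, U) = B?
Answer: 57/(6573 - 270*I*√5 + 38*I*√6) ≈ 0.0086198 + 0.00066967*I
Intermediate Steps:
x(P) = P^(3/2)
h(W) = -5 + √2*√W/3 (h(W) = -5 + √(W + W)/3 = -5 + √(2*W)/3 = -5 + (√2*√W)/3 = -5 + √2*√W/3)
Q = 18/19 (Q = 72*(1/76) = 18/19 ≈ 0.94737)
1/(h(k(-4*3, 1)) + (127 + x(-5))*Q) = 1/((-5 + √2*√(-4*3)/3) + (127 + (-5)^(3/2))*(18/19)) = 1/((-5 + √2*√(-12)/3) + (127 - 5*I*√5)*(18/19)) = 1/((-5 + √2*(2*I*√3)/3) + (2286/19 - 90*I*√5/19)) = 1/((-5 + 2*I*√6/3) + (2286/19 - 90*I*√5/19)) = 1/(2191/19 - 90*I*√5/19 + 2*I*√6/3)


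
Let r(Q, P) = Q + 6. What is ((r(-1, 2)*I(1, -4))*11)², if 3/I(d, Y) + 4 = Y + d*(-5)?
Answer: 27225/169 ≈ 161.09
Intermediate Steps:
r(Q, P) = 6 + Q
I(d, Y) = 3/(-4 + Y - 5*d) (I(d, Y) = 3/(-4 + (Y + d*(-5))) = 3/(-4 + (Y - 5*d)) = 3/(-4 + Y - 5*d))
((r(-1, 2)*I(1, -4))*11)² = (((6 - 1)*(-3/(4 - 1*(-4) + 5*1)))*11)² = ((5*(-3/(4 + 4 + 5)))*11)² = ((5*(-3/13))*11)² = (-15/13*11)² = (-165/13)² = 27225/169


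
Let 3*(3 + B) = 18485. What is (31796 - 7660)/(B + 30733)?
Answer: 72408/110675 ≈ 0.65424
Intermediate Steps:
B = 18476/3 (B = -3 + (⅓)*18485 = -3 + 18485/3 = 18476/3 ≈ 6158.7)
(31796 - 7660)/(B + 30733) = (31796 - 7660)/(18476/3 + 30733) = 24136/(110675/3) = 24136*(3/110675) = 72408/110675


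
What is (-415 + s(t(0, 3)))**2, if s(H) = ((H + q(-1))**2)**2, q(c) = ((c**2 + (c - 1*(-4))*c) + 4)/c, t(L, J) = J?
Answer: 171396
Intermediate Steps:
q(c) = (4 + c**2 + c*(4 + c))/c (q(c) = ((c**2 + (c + 4)*c) + 4)/c = ((c**2 + (4 + c)*c) + 4)/c = ((c**2 + c*(4 + c)) + 4)/c = (4 + c**2 + c*(4 + c))/c)
s(H) = (-2 + H)**4 (s(H) = ((H + (4 + 2*(-1) + 4/(-1)))**2)**2 = ((H + (4 - 2 + 4*(-1)))**2)**2 = ((H + (4 - 2 - 4))**2)**2 = ((H - 2)**2)**2 = ((-2 + H)**2)**2 = (-2 + H)**4)
(-415 + s(t(0, 3)))**2 = (-415 + (-2 + 3)**4)**2 = (-415 + 1**4)**2 = (-415 + 1)**2 = (-414)**2 = 171396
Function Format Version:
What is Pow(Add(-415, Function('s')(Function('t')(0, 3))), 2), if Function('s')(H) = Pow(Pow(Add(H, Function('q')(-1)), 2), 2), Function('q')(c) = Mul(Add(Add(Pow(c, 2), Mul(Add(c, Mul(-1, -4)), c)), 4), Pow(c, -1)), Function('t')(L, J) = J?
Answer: 171396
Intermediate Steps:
Function('q')(c) = Mul(Pow(c, -1), Add(4, Pow(c, 2), Mul(c, Add(4, c)))) (Function('q')(c) = Mul(Add(Add(Pow(c, 2), Mul(Add(c, 4), c)), 4), Pow(c, -1)) = Mul(Add(Add(Pow(c, 2), Mul(Add(4, c), c)), 4), Pow(c, -1)) = Mul(Add(Add(Pow(c, 2), Mul(c, Add(4, c))), 4), Pow(c, -1)) = Mul(Add(4, Pow(c, 2), Mul(c, Add(4, c))), Pow(c, -1)) = Mul(Pow(c, -1), Add(4, Pow(c, 2), Mul(c, Add(4, c)))))
Function('s')(H) = Pow(Add(-2, H), 4) (Function('s')(H) = Pow(Pow(Add(H, Add(4, Mul(2, -1), Mul(4, Pow(-1, -1)))), 2), 2) = Pow(Pow(Add(H, Add(4, -2, Mul(4, -1))), 2), 2) = Pow(Pow(Add(H, Add(4, -2, -4)), 2), 2) = Pow(Pow(Add(H, -2), 2), 2) = Pow(Pow(Add(-2, H), 2), 2) = Pow(Add(-2, H), 4))
Pow(Add(-415, Function('s')(Function('t')(0, 3))), 2) = Pow(Add(-415, Pow(Add(-2, 3), 4)), 2) = Pow(Add(-415, Pow(1, 4)), 2) = Pow(Add(-415, 1), 2) = Pow(-414, 2) = 171396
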